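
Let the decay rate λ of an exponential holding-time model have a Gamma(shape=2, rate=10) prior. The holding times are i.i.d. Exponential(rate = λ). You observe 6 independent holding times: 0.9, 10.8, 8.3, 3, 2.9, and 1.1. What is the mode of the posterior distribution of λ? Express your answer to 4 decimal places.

λ̂_MAP = 0.1892

The Exponential(rate=λ) likelihood is ∝ λ^n e^(−λΣtᵢ). Here n = 6 and Σtᵢ = 0.9 + 10.8 + 8.3 + 3 + 2.9 + 1.1 = 27.
Posterior ∝ λe^(−10λ) · λ^6e^(−27λ) = λ^7e^(−37λ), i.e. Gamma(8, 37).
Mode = (a−1)/b = 7/37 ≈ 0.1892.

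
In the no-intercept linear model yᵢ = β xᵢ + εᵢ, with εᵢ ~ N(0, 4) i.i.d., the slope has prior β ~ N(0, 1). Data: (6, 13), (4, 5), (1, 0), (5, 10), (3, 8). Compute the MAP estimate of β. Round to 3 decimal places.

β̂_MAP = 1.890

log p(β | y) = −Σ(yᵢ − βxᵢ)²/(2·4) − β²/(2·1) + const.
Setting the derivative to zero: Σxᵢ(yᵢ − βxᵢ)/4 − β/1 = 0, so β = Σxᵢyᵢ / (Σxᵢ² + σ²/τ²).
Σxᵢyᵢ = 6·13 + 4·5 + 1·0 + 5·10 + 3·8 = 172; Σxᵢ² = 87; σ²/τ² = 4.
β̂_MAP = 172 / (87 + 4) = 172/91 ≈ 1.890.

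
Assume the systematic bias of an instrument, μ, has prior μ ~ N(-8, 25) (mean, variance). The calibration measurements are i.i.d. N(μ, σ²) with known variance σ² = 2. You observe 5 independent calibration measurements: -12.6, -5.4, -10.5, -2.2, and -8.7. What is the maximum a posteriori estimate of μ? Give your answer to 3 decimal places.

n = 5; x̄ = ((-12.6) + (-5.4) + (-10.5) + (-2.2) + (-8.7))/5 = -39.4/5 = -7.88.
For a Normal prior and Normal likelihood with known variance, the posterior is Normal; its mode equals its mean, the precision-weighted average.
Prior precision 1/σ₀² = 1/25 = 0.04; data precision n/σ² = 5/2 = 2.5.
μ̂ = (0.04·(-8) + 2.5·(-7.88)) / (0.04 + 2.5) = (-20.02)/2.54 = -1001/127 ≈ -7.882.

μ̂_MAP = -7.882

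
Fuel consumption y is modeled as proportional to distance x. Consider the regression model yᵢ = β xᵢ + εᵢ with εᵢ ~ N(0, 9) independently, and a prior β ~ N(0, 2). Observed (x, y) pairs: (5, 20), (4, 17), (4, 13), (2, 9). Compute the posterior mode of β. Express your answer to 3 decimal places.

β̂_MAP = 3.634

log p(β | y) = −Σ(yᵢ − βxᵢ)²/(2·9) − β²/(2·2) + const.
Setting the derivative to zero: Σxᵢ(yᵢ − βxᵢ)/9 − β/2 = 0, so β = Σxᵢyᵢ / (Σxᵢ² + σ²/τ²).
Σxᵢyᵢ = 5·20 + 4·17 + 4·13 + 2·9 = 238; Σxᵢ² = 61; σ²/τ² = 4.5.
β̂_MAP = 238 / (61 + 4.5) = 238/65.5 ≈ 3.634.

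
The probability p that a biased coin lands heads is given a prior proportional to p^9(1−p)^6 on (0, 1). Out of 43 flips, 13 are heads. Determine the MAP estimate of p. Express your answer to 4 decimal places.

p̂_MAP = 0.3793

The prior density ∝ p^9(1−p)^6 is the kernel of Beta(10, 7).
Data: 13 successes in 43 trials. The binomial likelihood contributes p^13(1−p)^30, so the posterior is Beta(10+13, 7+30) = Beta(23, 37).
For Beta(a, b) with a, b > 1 the mode is (a−1)/(a+b−2) = 22/58 ≈ 0.3793.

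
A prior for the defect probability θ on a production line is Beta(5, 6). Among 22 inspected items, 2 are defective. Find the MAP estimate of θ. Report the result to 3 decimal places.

Prior: Beta(5, 6).
Data: 2 successes in 22 trials. The binomial likelihood contributes θ^2(1−θ)^20, so the posterior is Beta(5+2, 6+20) = Beta(7, 26).
For Beta(a, b) with a, b > 1 the mode is (a−1)/(a+b−2) = 6/31 ≈ 0.194.

θ̂_MAP = 0.194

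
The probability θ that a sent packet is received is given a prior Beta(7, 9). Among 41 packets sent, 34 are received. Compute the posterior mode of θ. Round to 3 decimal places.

Prior: Beta(7, 9).
Data: 34 successes in 41 trials. The binomial likelihood contributes θ^34(1−θ)^7, so the posterior is Beta(7+34, 9+7) = Beta(41, 16).
For Beta(a, b) with a, b > 1 the mode is (a−1)/(a+b−2) = 40/55 ≈ 0.727.

θ̂_MAP = 0.727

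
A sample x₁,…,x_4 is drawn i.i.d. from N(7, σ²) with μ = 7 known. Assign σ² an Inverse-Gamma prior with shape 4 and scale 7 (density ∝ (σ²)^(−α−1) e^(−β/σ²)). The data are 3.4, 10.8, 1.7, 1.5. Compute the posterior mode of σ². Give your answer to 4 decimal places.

Sum of squared deviations about the known mean: SS = (3.4−7)² + (10.8−7)² + (1.7−7)² + (1.5−7)² = 85.74.
The Normal likelihood contributes (σ²)^(−n/2) exp(−SS/(2σ²)), so the posterior is Inverse-Gamma(α + n/2, β + SS/2) = Inverse-Gamma(6, 49.87).
The mode of Inverse-Gamma(a, b) is b/(a+1) = 49.87/7 ≈ 7.1243.

σ̂²_MAP = 7.1243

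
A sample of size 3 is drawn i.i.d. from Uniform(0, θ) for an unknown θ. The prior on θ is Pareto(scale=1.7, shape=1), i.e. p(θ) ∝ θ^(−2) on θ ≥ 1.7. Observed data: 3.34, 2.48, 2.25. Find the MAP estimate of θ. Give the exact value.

The Uniform(0, θ) likelihood is θ^(−n) for θ ≥ max(xᵢ), zero otherwise. Here max(xᵢ) = 3.34.
Posterior ∝ θ^(−2) · θ^(−3) = θ^(−5) on θ ≥ max(1.7, 3.34) = 3.34.
This density is strictly decreasing in θ, so the posterior mode lies at the lower boundary of the support.

θ̂_MAP = 3.34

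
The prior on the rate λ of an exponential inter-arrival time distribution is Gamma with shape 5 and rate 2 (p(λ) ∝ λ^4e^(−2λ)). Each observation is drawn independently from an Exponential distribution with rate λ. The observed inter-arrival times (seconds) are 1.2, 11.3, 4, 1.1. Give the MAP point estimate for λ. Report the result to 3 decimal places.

The Exponential(rate=λ) likelihood is ∝ λ^n e^(−λΣtᵢ). Here n = 4 and Σtᵢ = 1.2 + 11.3 + 4 + 1.1 = 17.6.
Posterior ∝ λ^4e^(−2λ) · λ^4e^(−17.6λ) = λ^8e^(−19.6λ), i.e. Gamma(9, 19.6).
Mode = (a−1)/b = 8/19.6 ≈ 0.408.

λ̂_MAP = 0.408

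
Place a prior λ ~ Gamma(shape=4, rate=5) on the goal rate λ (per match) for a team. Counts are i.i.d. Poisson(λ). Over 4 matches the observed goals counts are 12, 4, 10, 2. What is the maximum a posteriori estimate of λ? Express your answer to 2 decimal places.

Σxᵢ = 12+4+10+2 = 28, with n = 4.
Posterior ∝ λ^3e^(−5λ) · λ^28e^(−4λ) = λ^31e^(−9λ), i.e. Gamma(shape=32, rate=9).
The mode of a Gamma(a, b) with a ≥ 1 (shape–rate) is (a−1)/b = 31/9 ≈ 3.44.

λ̂_MAP = 3.44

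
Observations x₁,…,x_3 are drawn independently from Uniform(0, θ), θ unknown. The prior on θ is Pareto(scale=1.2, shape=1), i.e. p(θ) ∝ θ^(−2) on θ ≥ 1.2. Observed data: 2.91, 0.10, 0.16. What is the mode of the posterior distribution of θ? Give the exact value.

θ̂_MAP = 2.91

The Uniform(0, θ) likelihood is θ^(−n) for θ ≥ max(xᵢ), zero otherwise. Here max(xᵢ) = 2.91.
Posterior ∝ θ^(−2) · θ^(−3) = θ^(−5) on θ ≥ max(1.2, 2.91) = 2.91.
This density is strictly decreasing in θ, so the posterior mode lies at the lower boundary of the support.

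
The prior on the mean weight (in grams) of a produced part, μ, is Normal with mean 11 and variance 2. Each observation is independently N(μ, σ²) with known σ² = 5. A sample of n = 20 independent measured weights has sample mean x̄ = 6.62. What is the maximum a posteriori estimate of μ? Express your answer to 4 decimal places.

μ̂_MAP = 7.1067

n = 20, x̄ = 6.62.
For a Normal prior and Normal likelihood with known variance, the posterior is Normal; its mode equals its mean, the precision-weighted average.
Prior precision 1/σ₀² = 1/2 = 0.5; data precision n/σ² = 20/5 = 4.
μ̂ = (0.5·11 + 4·6.62) / (0.5 + 4) = 31.98/4.5 = 533/75 ≈ 7.1067.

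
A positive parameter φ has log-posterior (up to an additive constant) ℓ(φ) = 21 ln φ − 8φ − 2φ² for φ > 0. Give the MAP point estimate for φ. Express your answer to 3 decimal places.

φ̂_MAP = 1.500

ℓ'(φ) = 21/φ − 8 − 4φ. Setting this to zero and multiplying by φ: 4φ² + 8φ − 21 = 0.
φ = (−8 + √(8² + 4·4·21)) / (2·4) = (−8 + √400) / 8 = (−8 + 20)/8 = 3/2.
ℓ''(φ) = −21/φ² − 4 < 0, confirming a maximum.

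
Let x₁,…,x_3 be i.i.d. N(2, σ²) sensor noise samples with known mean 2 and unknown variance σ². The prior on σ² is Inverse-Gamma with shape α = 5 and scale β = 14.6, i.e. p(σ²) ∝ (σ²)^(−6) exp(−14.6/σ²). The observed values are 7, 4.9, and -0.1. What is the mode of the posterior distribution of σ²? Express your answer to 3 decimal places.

σ̂²_MAP = 4.468

Sum of squared deviations about the known mean: SS = (7−2)² + (4.9−2)² + (-0.1−2)² = 37.82.
The Normal likelihood contributes (σ²)^(−n/2) exp(−SS/(2σ²)), so the posterior is Inverse-Gamma(α + n/2, β + SS/2) = Inverse-Gamma(6.5, 33.51).
The mode of Inverse-Gamma(a, b) is b/(a+1) = 33.51/7.5 ≈ 4.468.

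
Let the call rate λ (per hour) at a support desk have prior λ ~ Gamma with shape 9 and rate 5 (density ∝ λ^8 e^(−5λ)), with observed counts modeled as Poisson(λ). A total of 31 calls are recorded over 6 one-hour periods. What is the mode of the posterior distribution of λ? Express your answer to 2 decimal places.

Σxᵢ = 31, n = 6.
Posterior ∝ λ^8e^(−5λ) · λ^31e^(−6λ) = λ^39e^(−11λ), i.e. Gamma(shape=40, rate=11).
The mode of a Gamma(a, b) with a ≥ 1 (shape–rate) is (a−1)/b = 39/11 ≈ 3.55.

λ̂_MAP = 3.55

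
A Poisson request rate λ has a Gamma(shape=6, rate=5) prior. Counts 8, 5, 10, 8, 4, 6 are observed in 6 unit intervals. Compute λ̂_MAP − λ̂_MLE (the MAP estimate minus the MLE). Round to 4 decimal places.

MAP − MLE = -2.6515

Σxᵢ = 41. Posterior is Gamma(47, 11); MAP = (47−1)/11 = 46/11 ≈ 4.18182.
MLE = x̄ = 41/6 ≈ 6.83333.
Difference = 46/11 − 41/6 = -175/66 ≈ -2.6515.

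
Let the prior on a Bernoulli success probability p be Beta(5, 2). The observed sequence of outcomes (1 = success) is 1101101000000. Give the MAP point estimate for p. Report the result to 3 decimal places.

p̂_MAP = 0.500

Prior: Beta(5, 2).
Data: 5 successes in 13 trials (from the sequence). The binomial likelihood contributes p^5(1−p)^8, so the posterior is Beta(5+5, 2+8) = Beta(10, 10).
For Beta(a, b) with a, b > 1 the mode is (a−1)/(a+b−2) = 9/18 ≈ 0.500.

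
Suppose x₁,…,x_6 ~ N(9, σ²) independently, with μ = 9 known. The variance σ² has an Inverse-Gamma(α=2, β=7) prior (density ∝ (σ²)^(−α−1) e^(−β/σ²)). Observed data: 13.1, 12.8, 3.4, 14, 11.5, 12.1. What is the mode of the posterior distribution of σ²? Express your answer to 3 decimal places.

σ̂²_MAP = 9.789

Sum of squared deviations about the known mean: SS = (13.1−9)² + (12.8−9)² + (3.4−9)² + (14−9)² + (11.5−9)² + (12.1−9)² = 103.47.
The Normal likelihood contributes (σ²)^(−n/2) exp(−SS/(2σ²)), so the posterior is Inverse-Gamma(α + n/2, β + SS/2) = Inverse-Gamma(5, 58.735).
The mode of Inverse-Gamma(a, b) is b/(a+1) = 58.735/6 ≈ 9.789.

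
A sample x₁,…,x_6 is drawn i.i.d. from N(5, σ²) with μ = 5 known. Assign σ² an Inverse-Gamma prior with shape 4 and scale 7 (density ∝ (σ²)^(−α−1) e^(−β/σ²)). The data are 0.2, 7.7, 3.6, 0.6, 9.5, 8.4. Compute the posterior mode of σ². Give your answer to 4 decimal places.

σ̂²_MAP = 6.0913

Sum of squared deviations about the known mean: SS = (0.2−5)² + (7.7−5)² + (3.6−5)² + (0.6−5)² + (9.5−5)² + (8.4−5)² = 83.46.
The Normal likelihood contributes (σ²)^(−n/2) exp(−SS/(2σ²)), so the posterior is Inverse-Gamma(α + n/2, β + SS/2) = Inverse-Gamma(7, 48.73).
The mode of Inverse-Gamma(a, b) is b/(a+1) = 48.73/8 ≈ 6.0913.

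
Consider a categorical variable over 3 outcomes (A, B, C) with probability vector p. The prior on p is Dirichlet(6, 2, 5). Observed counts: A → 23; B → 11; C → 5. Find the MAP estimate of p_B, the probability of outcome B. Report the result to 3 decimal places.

The posterior is Dirichlet(αᵢ + nᵢ) = Dirichlet(29, 13, 10).
For a Dirichlet(a₁,…,a_K) with all aᵢ > 1, the mode has j-th component (aⱼ − 1)/(Σaᵢ − K).
Here Σaᵢ = 52 and K = 3, so p_B = (13 − 1)/(52 − 3) = 12/49 ≈ 0.245.

MAP estimate of p_B = 0.245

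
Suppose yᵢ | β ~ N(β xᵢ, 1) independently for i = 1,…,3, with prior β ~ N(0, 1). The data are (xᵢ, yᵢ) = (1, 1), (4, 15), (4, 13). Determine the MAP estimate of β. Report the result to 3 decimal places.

log p(β | y) = −Σ(yᵢ − βxᵢ)²/(2·1) − β²/(2·1) + const.
Setting the derivative to zero: Σxᵢ(yᵢ − βxᵢ)/1 − β/1 = 0, so β = Σxᵢyᵢ / (Σxᵢ² + σ²/τ²).
Σxᵢyᵢ = 1·1 + 4·15 + 4·13 = 113; Σxᵢ² = 33; σ²/τ² = 1.
β̂_MAP = 113 / (33 + 1) = 113/34 ≈ 3.324.

β̂_MAP = 3.324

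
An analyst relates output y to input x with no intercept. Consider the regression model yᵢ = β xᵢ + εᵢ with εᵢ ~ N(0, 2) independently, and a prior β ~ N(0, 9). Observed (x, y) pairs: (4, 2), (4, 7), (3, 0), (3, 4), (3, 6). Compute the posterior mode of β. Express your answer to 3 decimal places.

β̂_MAP = 1.114

log p(β | y) = −Σ(yᵢ − βxᵢ)²/(2·2) − β²/(2·9) + const.
Setting the derivative to zero: Σxᵢ(yᵢ − βxᵢ)/2 − β/9 = 0, so β = Σxᵢyᵢ / (Σxᵢ² + σ²/τ²).
Σxᵢyᵢ = 4·2 + 4·7 + 3·0 + 3·4 + 3·6 = 66; Σxᵢ² = 59; σ²/τ² = 2/9.
β̂_MAP = 66 / (59 + 2/9) = 66/(533/9) = 594/533 ≈ 1.114.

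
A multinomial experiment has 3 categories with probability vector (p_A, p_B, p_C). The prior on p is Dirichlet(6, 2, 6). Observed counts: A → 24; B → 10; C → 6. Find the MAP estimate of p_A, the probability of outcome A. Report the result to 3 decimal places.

MAP estimate of p_A = 0.569

The posterior is Dirichlet(αᵢ + nᵢ) = Dirichlet(30, 12, 12).
For a Dirichlet(a₁,…,a_K) with all aᵢ > 1, the mode has j-th component (aⱼ − 1)/(Σaᵢ − K).
Here Σaᵢ = 54 and K = 3, so p_A = (30 − 1)/(54 − 3) = 29/51 ≈ 0.569.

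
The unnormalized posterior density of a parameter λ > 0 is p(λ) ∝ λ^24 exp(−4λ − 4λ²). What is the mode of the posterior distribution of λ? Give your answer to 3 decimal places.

ℓ'(λ) = 24/λ − 4 − 8λ. Setting this to zero and multiplying by λ: 8λ² + 4λ − 24 = 0.
λ = (−4 + √(4² + 4·8·24)) / (2·8) = (−4 + √784) / 16 = (−4 + 28)/16 = 3/2.
ℓ''(λ) = −24/λ² − 8 < 0, confirming a maximum.

λ̂_MAP = 1.500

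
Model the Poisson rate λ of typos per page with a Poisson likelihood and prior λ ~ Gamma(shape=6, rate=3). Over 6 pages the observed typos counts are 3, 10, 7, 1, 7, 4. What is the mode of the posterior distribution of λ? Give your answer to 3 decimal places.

Σxᵢ = 3+10+7+1+7+4 = 32, with n = 6.
Posterior ∝ λ^5e^(−3λ) · λ^32e^(−6λ) = λ^37e^(−9λ), i.e. Gamma(shape=38, rate=9).
The mode of a Gamma(a, b) with a ≥ 1 (shape–rate) is (a−1)/b = 37/9 ≈ 4.111.

λ̂_MAP = 4.111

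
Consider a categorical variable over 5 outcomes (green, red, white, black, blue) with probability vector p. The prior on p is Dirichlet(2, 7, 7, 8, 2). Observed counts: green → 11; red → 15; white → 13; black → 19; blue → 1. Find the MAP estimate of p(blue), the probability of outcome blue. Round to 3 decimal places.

The posterior is Dirichlet(αᵢ + nᵢ) = Dirichlet(13, 22, 20, 27, 3).
For a Dirichlet(a₁,…,a_K) with all aᵢ > 1, the mode has j-th component (aⱼ − 1)/(Σaᵢ − K).
Here Σaᵢ = 85 and K = 5, so p(blue) = (3 − 1)/(85 − 5) = 2/80 ≈ 0.025.

MAP estimate of p(blue) = 0.025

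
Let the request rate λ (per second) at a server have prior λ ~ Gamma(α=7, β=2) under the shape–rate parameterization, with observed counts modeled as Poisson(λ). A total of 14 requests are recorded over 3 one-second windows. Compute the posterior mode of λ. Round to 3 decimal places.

Σxᵢ = 14, n = 3.
Posterior ∝ λ^6e^(−2λ) · λ^14e^(−3λ) = λ^20e^(−5λ), i.e. Gamma(shape=21, rate=5).
The mode of a Gamma(a, b) with a ≥ 1 (shape–rate) is (a−1)/b = 20/5 ≈ 4.000.

λ̂_MAP = 4.000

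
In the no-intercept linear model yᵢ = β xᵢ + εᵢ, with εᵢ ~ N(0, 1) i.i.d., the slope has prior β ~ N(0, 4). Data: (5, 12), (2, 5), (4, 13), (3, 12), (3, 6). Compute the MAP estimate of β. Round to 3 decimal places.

log p(β | y) = −Σ(yᵢ − βxᵢ)²/(2·1) − β²/(2·4) + const.
Setting the derivative to zero: Σxᵢ(yᵢ − βxᵢ)/1 − β/4 = 0, so β = Σxᵢyᵢ / (Σxᵢ² + σ²/τ²).
Σxᵢyᵢ = 5·12 + 2·5 + 4·13 + 3·12 + 3·6 = 176; Σxᵢ² = 63; σ²/τ² = 0.25.
β̂_MAP = 176 / (63 + 0.25) = 176/63.25 ≈ 2.783.

β̂_MAP = 2.783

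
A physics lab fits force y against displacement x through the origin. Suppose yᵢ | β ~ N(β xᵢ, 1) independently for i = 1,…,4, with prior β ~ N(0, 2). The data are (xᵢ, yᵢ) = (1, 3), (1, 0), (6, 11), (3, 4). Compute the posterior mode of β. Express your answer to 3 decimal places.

β̂_MAP = 1.705

log p(β | y) = −Σ(yᵢ − βxᵢ)²/(2·1) − β²/(2·2) + const.
Setting the derivative to zero: Σxᵢ(yᵢ − βxᵢ)/1 − β/2 = 0, so β = Σxᵢyᵢ / (Σxᵢ² + σ²/τ²).
Σxᵢyᵢ = 1·3 + 1·0 + 6·11 + 3·4 = 81; Σxᵢ² = 47; σ²/τ² = 0.5.
β̂_MAP = 81 / (47 + 0.5) = 81/47.5 ≈ 1.705.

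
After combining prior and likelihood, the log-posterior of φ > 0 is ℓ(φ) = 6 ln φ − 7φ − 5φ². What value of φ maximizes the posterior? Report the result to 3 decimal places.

ℓ'(φ) = 6/φ − 7 − 10φ. Setting this to zero and multiplying by φ: 10φ² + 7φ − 6 = 0.
φ = (−7 + √(7² + 4·10·6)) / (2·10) = (−7 + √289) / 20 = (−7 + 17)/20 = 1/2.
ℓ''(φ) = −6/φ² − 10 < 0, confirming a maximum.

φ̂_MAP = 0.500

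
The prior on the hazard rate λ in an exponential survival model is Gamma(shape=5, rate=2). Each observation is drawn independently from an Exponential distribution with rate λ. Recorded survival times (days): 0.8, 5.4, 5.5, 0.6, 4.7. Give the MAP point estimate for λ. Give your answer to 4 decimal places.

The Exponential(rate=λ) likelihood is ∝ λ^n e^(−λΣtᵢ). Here n = 5 and Σtᵢ = 0.8 + 5.4 + 5.5 + 0.6 + 4.7 = 17.
Posterior ∝ λ^4e^(−2λ) · λ^5e^(−17λ) = λ^9e^(−19λ), i.e. Gamma(10, 19).
Mode = (a−1)/b = 9/19 ≈ 0.4737.

λ̂_MAP = 0.4737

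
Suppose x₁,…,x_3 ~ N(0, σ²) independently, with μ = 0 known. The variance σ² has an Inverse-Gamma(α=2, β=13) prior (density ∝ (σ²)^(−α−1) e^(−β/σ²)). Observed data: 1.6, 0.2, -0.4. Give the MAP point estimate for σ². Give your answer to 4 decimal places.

Sum of squared deviations about the known mean: SS = (1.6−0)² + (0.2−0)² + (-0.4−0)² = 2.76.
The Normal likelihood contributes (σ²)^(−n/2) exp(−SS/(2σ²)), so the posterior is Inverse-Gamma(α + n/2, β + SS/2) = Inverse-Gamma(3.5, 14.38).
The mode of Inverse-Gamma(a, b) is b/(a+1) = 14.38/4.5 ≈ 3.1956.

σ̂²_MAP = 3.1956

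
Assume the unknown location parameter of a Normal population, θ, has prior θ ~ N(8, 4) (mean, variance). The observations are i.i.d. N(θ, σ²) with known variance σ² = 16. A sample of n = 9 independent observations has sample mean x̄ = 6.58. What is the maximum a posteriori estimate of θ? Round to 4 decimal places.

n = 9, x̄ = 6.58.
For a Normal prior and Normal likelihood with known variance, the posterior is Normal; its mode equals its mean, the precision-weighted average.
Prior precision 1/σ₀² = 1/4 = 0.25; data precision n/σ² = 9/16 = 0.5625.
θ̂ = (0.25·8 + 0.5625·6.58) / (0.25 + 0.5625) = 5.70125/0.8125 = 4561/650 ≈ 7.0169.

θ̂_MAP = 7.0169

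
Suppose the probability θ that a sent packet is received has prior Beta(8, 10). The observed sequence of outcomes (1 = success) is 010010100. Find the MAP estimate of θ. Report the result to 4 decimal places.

Prior: Beta(8, 10).
Data: 3 successes in 9 trials (from the sequence). The binomial likelihood contributes θ^3(1−θ)^6, so the posterior is Beta(8+3, 10+6) = Beta(11, 16).
For Beta(a, b) with a, b > 1 the mode is (a−1)/(a+b−2) = 10/25 ≈ 0.4000.

θ̂_MAP = 0.4000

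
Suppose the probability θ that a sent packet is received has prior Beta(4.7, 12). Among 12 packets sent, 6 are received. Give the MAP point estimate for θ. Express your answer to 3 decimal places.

θ̂_MAP = 0.363

Prior: Beta(4.7, 12).
Data: 6 successes in 12 trials. The binomial likelihood contributes θ^6(1−θ)^6, so the posterior is Beta(4.7+6, 12+6) = Beta(10.7, 18).
For Beta(a, b) with a, b > 1 the mode is (a−1)/(a+b−2) = 9.7/26.7 ≈ 0.363.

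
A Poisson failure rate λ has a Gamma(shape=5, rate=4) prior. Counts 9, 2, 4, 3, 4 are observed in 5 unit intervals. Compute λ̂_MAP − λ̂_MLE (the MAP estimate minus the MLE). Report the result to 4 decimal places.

Σxᵢ = 22. Posterior is Gamma(27, 9); MAP = (27−1)/9 = 26/9 ≈ 2.88889.
MLE = x̄ = 22/5 ≈ 4.40000.
Difference = 26/9 − 22/5 = -68/45 ≈ -1.5111.

MAP − MLE = -1.5111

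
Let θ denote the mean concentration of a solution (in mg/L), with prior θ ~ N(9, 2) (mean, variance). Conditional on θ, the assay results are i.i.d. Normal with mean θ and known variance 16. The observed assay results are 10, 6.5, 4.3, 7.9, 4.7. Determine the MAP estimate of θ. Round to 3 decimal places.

θ̂_MAP = 8.108

n = 5; x̄ = (10 + 6.5 + 4.3 + 7.9 + 4.7)/5 = 33.4/5 = 6.68.
For a Normal prior and Normal likelihood with known variance, the posterior is Normal; its mode equals its mean, the precision-weighted average.
Prior precision 1/σ₀² = 1/2 = 0.5; data precision n/σ² = 5/16 = 0.3125.
θ̂ = (0.5·9 + 0.3125·6.68) / (0.5 + 0.3125) = 6.5875/0.8125 = 527/65 ≈ 8.108.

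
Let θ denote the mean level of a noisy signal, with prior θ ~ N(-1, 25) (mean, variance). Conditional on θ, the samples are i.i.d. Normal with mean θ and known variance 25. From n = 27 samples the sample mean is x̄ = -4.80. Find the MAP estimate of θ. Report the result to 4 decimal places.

θ̂_MAP = -4.6643

n = 27, x̄ = -4.80.
For a Normal prior and Normal likelihood with known variance, the posterior is Normal; its mode equals its mean, the precision-weighted average.
Prior precision 1/σ₀² = 1/25 = 0.04; data precision n/σ² = 27/25 = 1.08.
θ̂ = (0.04·(-1) + 1.08·(-4.8)) / (0.04 + 1.08) = (-5.224)/1.12 = -653/140 ≈ -4.6643.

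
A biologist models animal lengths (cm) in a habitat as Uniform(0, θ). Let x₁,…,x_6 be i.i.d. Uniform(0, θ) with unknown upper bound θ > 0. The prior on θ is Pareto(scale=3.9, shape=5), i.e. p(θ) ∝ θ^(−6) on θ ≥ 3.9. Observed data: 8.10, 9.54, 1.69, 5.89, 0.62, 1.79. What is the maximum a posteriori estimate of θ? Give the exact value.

θ̂_MAP = 9.54

The Uniform(0, θ) likelihood is θ^(−n) for θ ≥ max(xᵢ), zero otherwise. Here max(xᵢ) = 9.54.
Posterior ∝ θ^(−6) · θ^(−6) = θ^(−12) on θ ≥ max(3.9, 9.54) = 9.54.
This density is strictly decreasing in θ, so the posterior mode lies at the lower boundary of the support.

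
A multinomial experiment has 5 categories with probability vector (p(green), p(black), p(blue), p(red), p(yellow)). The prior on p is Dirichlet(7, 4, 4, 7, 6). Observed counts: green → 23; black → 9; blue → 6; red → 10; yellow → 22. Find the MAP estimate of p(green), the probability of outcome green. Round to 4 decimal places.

MAP estimate of p(green) = 0.3118

The posterior is Dirichlet(αᵢ + nᵢ) = Dirichlet(30, 13, 10, 17, 28).
For a Dirichlet(a₁,…,a_K) with all aᵢ > 1, the mode has j-th component (aⱼ − 1)/(Σaᵢ − K).
Here Σaᵢ = 98 and K = 5, so p(green) = (30 − 1)/(98 − 5) = 29/93 ≈ 0.3118.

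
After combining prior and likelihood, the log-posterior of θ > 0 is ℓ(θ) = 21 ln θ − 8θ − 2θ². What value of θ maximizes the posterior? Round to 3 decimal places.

ℓ'(θ) = 21/θ − 8 − 4θ. Setting this to zero and multiplying by θ: 4θ² + 8θ − 21 = 0.
θ = (−8 + √(8² + 4·4·21)) / (2·4) = (−8 + √400) / 8 = (−8 + 20)/8 = 3/2.
ℓ''(θ) = −21/θ² − 4 < 0, confirming a maximum.

θ̂_MAP = 1.500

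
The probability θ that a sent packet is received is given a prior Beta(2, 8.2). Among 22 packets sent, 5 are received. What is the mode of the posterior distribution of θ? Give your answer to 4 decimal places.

θ̂_MAP = 0.1987

Prior: Beta(2, 8.2).
Data: 5 successes in 22 trials. The binomial likelihood contributes θ^5(1−θ)^17, so the posterior is Beta(2+5, 8.2+17) = Beta(7, 25.2).
For Beta(a, b) with a, b > 1 the mode is (a−1)/(a+b−2) = 6/30.2 ≈ 0.1987.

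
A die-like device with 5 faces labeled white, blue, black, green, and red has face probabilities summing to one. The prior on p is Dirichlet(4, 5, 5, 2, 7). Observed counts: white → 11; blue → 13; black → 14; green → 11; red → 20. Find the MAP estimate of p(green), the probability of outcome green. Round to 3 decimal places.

The posterior is Dirichlet(αᵢ + nᵢ) = Dirichlet(15, 18, 19, 13, 27).
For a Dirichlet(a₁,…,a_K) with all aᵢ > 1, the mode has j-th component (aⱼ − 1)/(Σaᵢ − K).
Here Σaᵢ = 92 and K = 5, so p(green) = (13 − 1)/(92 − 5) = 12/87 ≈ 0.138.

MAP estimate of p(green) = 0.138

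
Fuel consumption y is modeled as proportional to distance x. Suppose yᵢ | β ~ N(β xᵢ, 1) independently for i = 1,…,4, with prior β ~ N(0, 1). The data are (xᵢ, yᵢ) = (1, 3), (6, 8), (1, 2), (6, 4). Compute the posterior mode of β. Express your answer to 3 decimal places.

β̂_MAP = 1.027

log p(β | y) = −Σ(yᵢ − βxᵢ)²/(2·1) − β²/(2·1) + const.
Setting the derivative to zero: Σxᵢ(yᵢ − βxᵢ)/1 − β/1 = 0, so β = Σxᵢyᵢ / (Σxᵢ² + σ²/τ²).
Σxᵢyᵢ = 1·3 + 6·8 + 1·2 + 6·4 = 77; Σxᵢ² = 74; σ²/τ² = 1.
β̂_MAP = 77 / (74 + 1) = 77/75 ≈ 1.027.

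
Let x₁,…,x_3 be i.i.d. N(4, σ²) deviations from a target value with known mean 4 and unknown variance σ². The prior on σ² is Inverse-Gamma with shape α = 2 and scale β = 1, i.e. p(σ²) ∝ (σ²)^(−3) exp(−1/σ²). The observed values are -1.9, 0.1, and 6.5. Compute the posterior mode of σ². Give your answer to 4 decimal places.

σ̂²_MAP = 6.4744

Sum of squared deviations about the known mean: SS = (-1.9−4)² + (0.1−4)² + (6.5−4)² = 56.27.
The Normal likelihood contributes (σ²)^(−n/2) exp(−SS/(2σ²)), so the posterior is Inverse-Gamma(α + n/2, β + SS/2) = Inverse-Gamma(3.5, 29.135).
The mode of Inverse-Gamma(a, b) is b/(a+1) = 29.135/4.5 ≈ 6.4744.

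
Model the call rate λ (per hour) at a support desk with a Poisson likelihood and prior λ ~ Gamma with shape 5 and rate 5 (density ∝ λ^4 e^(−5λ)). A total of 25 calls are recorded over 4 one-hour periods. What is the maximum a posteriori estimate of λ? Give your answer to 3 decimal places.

λ̂_MAP = 3.222

Σxᵢ = 25, n = 4.
Posterior ∝ λ^4e^(−5λ) · λ^25e^(−4λ) = λ^29e^(−9λ), i.e. Gamma(shape=30, rate=9).
The mode of a Gamma(a, b) with a ≥ 1 (shape–rate) is (a−1)/b = 29/9 ≈ 3.222.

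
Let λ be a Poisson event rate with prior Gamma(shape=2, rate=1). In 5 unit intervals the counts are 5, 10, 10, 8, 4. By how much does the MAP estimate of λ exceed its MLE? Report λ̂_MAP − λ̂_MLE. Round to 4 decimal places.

MAP − MLE = -1.0667

Σxᵢ = 37. Posterior is Gamma(39, 6); MAP = (39−1)/6 = 38/6 ≈ 6.33333.
MLE = x̄ = 37/5 ≈ 7.40000.
Difference = 38/6 − 37/5 = -16/15 ≈ -1.0667.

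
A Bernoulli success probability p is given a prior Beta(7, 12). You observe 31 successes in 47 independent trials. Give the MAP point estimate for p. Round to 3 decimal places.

p̂_MAP = 0.578

Prior: Beta(7, 12).
Data: 31 successes in 47 trials. The binomial likelihood contributes p^31(1−p)^16, so the posterior is Beta(7+31, 12+16) = Beta(38, 28).
For Beta(a, b) with a, b > 1 the mode is (a−1)/(a+b−2) = 37/64 ≈ 0.578.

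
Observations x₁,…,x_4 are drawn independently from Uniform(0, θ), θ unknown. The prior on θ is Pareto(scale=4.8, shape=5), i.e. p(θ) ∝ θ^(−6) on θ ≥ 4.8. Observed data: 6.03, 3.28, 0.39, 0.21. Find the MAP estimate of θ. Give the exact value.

The Uniform(0, θ) likelihood is θ^(−n) for θ ≥ max(xᵢ), zero otherwise. Here max(xᵢ) = 6.03.
Posterior ∝ θ^(−6) · θ^(−4) = θ^(−10) on θ ≥ max(4.8, 6.03) = 6.03.
This density is strictly decreasing in θ, so the posterior mode lies at the lower boundary of the support.

θ̂_MAP = 6.03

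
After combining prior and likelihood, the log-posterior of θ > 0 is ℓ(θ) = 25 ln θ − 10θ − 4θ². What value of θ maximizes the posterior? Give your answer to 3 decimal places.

ℓ'(θ) = 25/θ − 10 − 8θ. Setting this to zero and multiplying by θ: 8θ² + 10θ − 25 = 0.
θ = (−10 + √(10² + 4·8·25)) / (2·8) = (−10 + √900) / 16 = (−10 + 30)/16 = 5/4.
ℓ''(θ) = −25/θ² − 8 < 0, confirming a maximum.

θ̂_MAP = 1.250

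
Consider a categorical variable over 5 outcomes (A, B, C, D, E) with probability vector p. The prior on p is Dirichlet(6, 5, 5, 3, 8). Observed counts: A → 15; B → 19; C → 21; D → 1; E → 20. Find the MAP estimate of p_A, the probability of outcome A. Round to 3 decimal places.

The posterior is Dirichlet(αᵢ + nᵢ) = Dirichlet(21, 24, 26, 4, 28).
For a Dirichlet(a₁,…,a_K) with all aᵢ > 1, the mode has j-th component (aⱼ − 1)/(Σaᵢ − K).
Here Σaᵢ = 103 and K = 5, so p_A = (21 − 1)/(103 − 5) = 20/98 ≈ 0.204.

MAP estimate of p_A = 0.204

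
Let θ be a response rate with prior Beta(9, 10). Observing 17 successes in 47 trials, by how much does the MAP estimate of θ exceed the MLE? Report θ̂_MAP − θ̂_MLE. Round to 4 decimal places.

Posterior is Beta(26, 40); MAP = (26−1)/(66−2) = 25/64 ≈ 0.39063.
MLE ignores the prior: θ̂_MLE = k/n = 17/47 ≈ 0.36170.
Difference = 25/64 − 17/47 = 87/3008 ≈ 0.0289.

MAP − MLE = 0.0289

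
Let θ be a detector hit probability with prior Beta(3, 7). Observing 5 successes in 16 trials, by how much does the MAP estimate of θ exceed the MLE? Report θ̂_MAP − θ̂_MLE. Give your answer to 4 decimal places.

Posterior is Beta(8, 18); MAP = (8−1)/(26−2) = 7/24 ≈ 0.29167.
MLE ignores the prior: θ̂_MLE = k/n = 5/16 ≈ 0.31250.
Difference = 7/24 − 5/16 = -1/48 ≈ -0.0208.

MAP − MLE = -0.0208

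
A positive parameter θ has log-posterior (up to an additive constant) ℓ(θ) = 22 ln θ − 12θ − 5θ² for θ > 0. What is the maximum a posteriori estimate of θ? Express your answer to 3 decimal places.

θ̂_MAP = 1.000

ℓ'(θ) = 22/θ − 12 − 10θ. Setting this to zero and multiplying by θ: 10θ² + 12θ − 22 = 0.
θ = (−12 + √(12² + 4·10·22)) / (2·10) = (−12 + √1024) / 20 = (−12 + 32)/20 = 1.
ℓ''(θ) = −22/θ² − 10 < 0, confirming a maximum.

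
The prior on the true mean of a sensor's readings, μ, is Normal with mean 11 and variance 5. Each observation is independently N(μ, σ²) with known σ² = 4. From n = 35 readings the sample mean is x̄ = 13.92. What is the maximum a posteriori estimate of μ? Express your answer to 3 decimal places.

μ̂_MAP = 13.855

n = 35, x̄ = 13.92.
For a Normal prior and Normal likelihood with known variance, the posterior is Normal; its mode equals its mean, the precision-weighted average.
Prior precision 1/σ₀² = 1/5 = 0.2; data precision n/σ² = 35/4 = 8.75.
μ̂ = (0.2·11 + 8.75·13.92) / (0.2 + 8.75) = 124/8.95 = 2480/179 ≈ 13.855.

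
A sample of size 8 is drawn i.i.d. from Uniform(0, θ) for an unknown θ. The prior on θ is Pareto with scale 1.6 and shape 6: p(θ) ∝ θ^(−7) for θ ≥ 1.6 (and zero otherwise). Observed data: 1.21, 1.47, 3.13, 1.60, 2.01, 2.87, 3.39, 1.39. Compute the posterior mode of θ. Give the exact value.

θ̂_MAP = 3.39

The Uniform(0, θ) likelihood is θ^(−n) for θ ≥ max(xᵢ), zero otherwise. Here max(xᵢ) = 3.39.
Posterior ∝ θ^(−7) · θ^(−8) = θ^(−15) on θ ≥ max(1.6, 3.39) = 3.39.
This density is strictly decreasing in θ, so the posterior mode lies at the lower boundary of the support.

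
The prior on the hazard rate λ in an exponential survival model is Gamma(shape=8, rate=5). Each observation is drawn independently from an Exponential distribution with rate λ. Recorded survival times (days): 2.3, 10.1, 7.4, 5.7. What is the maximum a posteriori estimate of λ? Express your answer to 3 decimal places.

The Exponential(rate=λ) likelihood is ∝ λ^n e^(−λΣtᵢ). Here n = 4 and Σtᵢ = 2.3 + 10.1 + 7.4 + 5.7 = 25.5.
Posterior ∝ λ^7e^(−5λ) · λ^4e^(−25.5λ) = λ^11e^(−30.5λ), i.e. Gamma(12, 30.5).
Mode = (a−1)/b = 11/30.5 ≈ 0.361.

λ̂_MAP = 0.361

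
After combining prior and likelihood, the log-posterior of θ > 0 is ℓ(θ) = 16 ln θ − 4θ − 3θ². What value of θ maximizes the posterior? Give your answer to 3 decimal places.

θ̂_MAP = 1.333

ℓ'(θ) = 16/θ − 4 − 6θ. Setting this to zero and multiplying by θ: 6θ² + 4θ − 16 = 0.
θ = (−4 + √(4² + 4·6·16)) / (2·6) = (−4 + √400) / 12 = (−4 + 20)/12 = 4/3.
ℓ''(θ) = −16/θ² − 6 < 0, confirming a maximum.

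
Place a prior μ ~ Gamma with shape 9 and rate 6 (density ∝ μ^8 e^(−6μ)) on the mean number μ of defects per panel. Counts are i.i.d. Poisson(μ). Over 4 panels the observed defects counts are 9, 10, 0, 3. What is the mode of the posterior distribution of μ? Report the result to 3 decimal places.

Σxᵢ = 9+10+0+3 = 22, with n = 4.
Posterior ∝ μ^8e^(−6μ) · μ^22e^(−4μ) = μ^30e^(−10μ), i.e. Gamma(shape=31, rate=10).
The mode of a Gamma(a, b) with a ≥ 1 (shape–rate) is (a−1)/b = 30/10 ≈ 3.000.

μ̂_MAP = 3.000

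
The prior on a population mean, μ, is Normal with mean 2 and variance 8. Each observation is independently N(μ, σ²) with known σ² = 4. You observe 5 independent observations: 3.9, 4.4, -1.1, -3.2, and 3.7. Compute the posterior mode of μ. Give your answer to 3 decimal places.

μ̂_MAP = 1.582

n = 5; x̄ = (3.9 + 4.4 + (-1.1) + (-3.2) + 3.7)/5 = 7.7/5 = 1.54.
For a Normal prior and Normal likelihood with known variance, the posterior is Normal; its mode equals its mean, the precision-weighted average.
Prior precision 1/σ₀² = 1/8 = 0.125; data precision n/σ² = 5/4 = 1.25.
μ̂ = (0.125·2 + 1.25·1.54) / (0.125 + 1.25) = 2.175/1.375 = 87/55 ≈ 1.582.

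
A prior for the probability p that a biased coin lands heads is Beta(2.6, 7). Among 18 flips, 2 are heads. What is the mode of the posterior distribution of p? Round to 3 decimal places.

p̂_MAP = 0.141

Prior: Beta(2.6, 7).
Data: 2 successes in 18 trials. The binomial likelihood contributes p^2(1−p)^16, so the posterior is Beta(2.6+2, 7+16) = Beta(4.6, 23).
For Beta(a, b) with a, b > 1 the mode is (a−1)/(a+b−2) = 3.6/25.6 ≈ 0.141.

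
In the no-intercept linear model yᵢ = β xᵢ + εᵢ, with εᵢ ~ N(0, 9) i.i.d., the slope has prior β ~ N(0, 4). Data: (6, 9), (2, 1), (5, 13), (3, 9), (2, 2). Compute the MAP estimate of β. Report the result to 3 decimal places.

β̂_MAP = 1.894

log p(β | y) = −Σ(yᵢ − βxᵢ)²/(2·9) − β²/(2·4) + const.
Setting the derivative to zero: Σxᵢ(yᵢ − βxᵢ)/9 − β/4 = 0, so β = Σxᵢyᵢ / (Σxᵢ² + σ²/τ²).
Σxᵢyᵢ = 6·9 + 2·1 + 5·13 + 3·9 + 2·2 = 152; Σxᵢ² = 78; σ²/τ² = 2.25.
β̂_MAP = 152 / (78 + 2.25) = 152/80.25 ≈ 1.894.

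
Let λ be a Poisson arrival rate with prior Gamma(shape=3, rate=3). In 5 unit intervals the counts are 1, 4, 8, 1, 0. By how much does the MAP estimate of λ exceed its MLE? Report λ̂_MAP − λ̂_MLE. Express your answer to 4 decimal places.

Σxᵢ = 14. Posterior is Gamma(17, 8); MAP = (17−1)/8 = 16/8 ≈ 2.00000.
MLE = x̄ = 14/5 ≈ 2.80000.
Difference = 16/8 − 14/5 = -4/5 ≈ -0.8000.

MAP − MLE = -0.8000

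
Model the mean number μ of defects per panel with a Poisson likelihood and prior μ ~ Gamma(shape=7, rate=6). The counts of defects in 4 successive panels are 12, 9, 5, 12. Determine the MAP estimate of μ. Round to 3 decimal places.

μ̂_MAP = 4.400

Σxᵢ = 12+9+5+12 = 38, with n = 4.
Posterior ∝ μ^6e^(−6μ) · μ^38e^(−4μ) = μ^44e^(−10μ), i.e. Gamma(shape=45, rate=10).
The mode of a Gamma(a, b) with a ≥ 1 (shape–rate) is (a−1)/b = 44/10 ≈ 4.400.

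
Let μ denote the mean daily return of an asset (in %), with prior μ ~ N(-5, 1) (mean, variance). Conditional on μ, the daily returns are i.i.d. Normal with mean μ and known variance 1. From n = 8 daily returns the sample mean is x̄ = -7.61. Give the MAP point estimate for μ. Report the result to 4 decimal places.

n = 8, x̄ = -7.61.
For a Normal prior and Normal likelihood with known variance, the posterior is Normal; its mode equals its mean, the precision-weighted average.
Prior precision 1/σ₀² = 1/1 = 1; data precision n/σ² = 8/1 = 8.
μ̂ = (1·(-5) + 8·(-7.61)) / (1 + 8) = (-65.88)/9 = -7.3200.

μ̂_MAP = -7.3200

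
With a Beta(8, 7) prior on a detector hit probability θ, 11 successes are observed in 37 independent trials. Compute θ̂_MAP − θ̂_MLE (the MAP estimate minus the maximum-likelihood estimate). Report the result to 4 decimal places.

Posterior is Beta(19, 33); MAP = (19−1)/(52−2) = 18/50 ≈ 0.36000.
MLE ignores the prior: θ̂_MLE = k/n = 11/37 ≈ 0.29730.
Difference = 18/50 − 11/37 = 58/925 ≈ 0.0627.

MAP − MLE = 0.0627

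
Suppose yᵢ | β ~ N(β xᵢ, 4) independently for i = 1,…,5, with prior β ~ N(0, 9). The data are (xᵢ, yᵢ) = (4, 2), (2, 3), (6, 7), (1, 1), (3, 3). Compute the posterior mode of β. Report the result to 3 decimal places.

log p(β | y) = −Σ(yᵢ − βxᵢ)²/(2·4) − β²/(2·9) + const.
Setting the derivative to zero: Σxᵢ(yᵢ − βxᵢ)/4 − β/9 = 0, so β = Σxᵢyᵢ / (Σxᵢ² + σ²/τ²).
Σxᵢyᵢ = 4·2 + 2·3 + 6·7 + 1·1 + 3·3 = 66; Σxᵢ² = 66; σ²/τ² = 4/9.
β̂_MAP = 66 / (66 + 4/9) = 66/(598/9) = 297/299 ≈ 0.993.

β̂_MAP = 0.993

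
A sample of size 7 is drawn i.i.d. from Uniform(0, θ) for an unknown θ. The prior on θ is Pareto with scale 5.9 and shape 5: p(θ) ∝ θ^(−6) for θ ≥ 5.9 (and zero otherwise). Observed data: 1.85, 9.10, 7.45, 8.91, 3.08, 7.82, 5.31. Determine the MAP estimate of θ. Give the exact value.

The Uniform(0, θ) likelihood is θ^(−n) for θ ≥ max(xᵢ), zero otherwise. Here max(xᵢ) = 9.10.
Posterior ∝ θ^(−6) · θ^(−7) = θ^(−13) on θ ≥ max(5.9, 9.10) = 9.10.
This density is strictly decreasing in θ, so the posterior mode lies at the lower boundary of the support.

θ̂_MAP = 9.10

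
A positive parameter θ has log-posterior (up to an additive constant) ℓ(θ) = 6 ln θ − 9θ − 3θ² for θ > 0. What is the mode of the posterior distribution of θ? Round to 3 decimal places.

θ̂_MAP = 0.500

ℓ'(θ) = 6/θ − 9 − 6θ. Setting this to zero and multiplying by θ: 6θ² + 9θ − 6 = 0.
θ = (−9 + √(9² + 4·6·6)) / (2·6) = (−9 + √225) / 12 = (−9 + 15)/12 = 1/2.
ℓ''(θ) = −6/θ² − 6 < 0, confirming a maximum.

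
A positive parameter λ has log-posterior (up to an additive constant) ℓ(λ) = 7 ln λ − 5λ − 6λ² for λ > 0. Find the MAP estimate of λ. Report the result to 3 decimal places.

ℓ'(λ) = 7/λ − 5 − 12λ. Setting this to zero and multiplying by λ: 12λ² + 5λ − 7 = 0.
λ = (−5 + √(5² + 4·12·7)) / (2·12) = (−5 + √361) / 24 = (−5 + 19)/24 = 7/12.
ℓ''(λ) = −7/λ² − 12 < 0, confirming a maximum.

λ̂_MAP = 0.583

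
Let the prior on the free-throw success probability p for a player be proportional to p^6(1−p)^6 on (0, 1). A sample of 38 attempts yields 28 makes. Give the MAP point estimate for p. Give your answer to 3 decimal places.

p̂_MAP = 0.680

The prior density ∝ p^6(1−p)^6 is the kernel of Beta(7, 7).
Data: 28 successes in 38 trials. The binomial likelihood contributes p^28(1−p)^10, so the posterior is Beta(7+28, 7+10) = Beta(35, 17).
For Beta(a, b) with a, b > 1 the mode is (a−1)/(a+b−2) = 34/50 ≈ 0.680.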